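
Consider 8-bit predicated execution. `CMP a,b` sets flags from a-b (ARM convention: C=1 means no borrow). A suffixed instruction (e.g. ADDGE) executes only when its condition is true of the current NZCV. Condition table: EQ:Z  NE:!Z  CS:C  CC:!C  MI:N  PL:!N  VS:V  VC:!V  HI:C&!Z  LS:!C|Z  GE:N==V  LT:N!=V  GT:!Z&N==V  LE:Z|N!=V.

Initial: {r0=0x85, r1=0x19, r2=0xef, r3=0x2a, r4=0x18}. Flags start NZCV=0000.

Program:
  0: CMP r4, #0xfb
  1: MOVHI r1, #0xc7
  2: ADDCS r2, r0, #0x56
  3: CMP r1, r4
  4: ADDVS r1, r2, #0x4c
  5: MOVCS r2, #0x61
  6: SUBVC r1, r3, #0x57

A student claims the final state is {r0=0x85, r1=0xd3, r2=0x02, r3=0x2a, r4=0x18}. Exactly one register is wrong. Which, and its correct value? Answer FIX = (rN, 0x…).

FIX = (r2, 0x61)

[0] flags=0000 → (cmp)
[1] flags=0000 HI?F → skip
[2] flags=0000 CS?F → skip
[3] flags=0010 → (cmp)
[4] flags=0010 VS?F → skip
[5] flags=0010 CS?T → r2=0x61
[6] flags=0010 VC?T → r1=0xd3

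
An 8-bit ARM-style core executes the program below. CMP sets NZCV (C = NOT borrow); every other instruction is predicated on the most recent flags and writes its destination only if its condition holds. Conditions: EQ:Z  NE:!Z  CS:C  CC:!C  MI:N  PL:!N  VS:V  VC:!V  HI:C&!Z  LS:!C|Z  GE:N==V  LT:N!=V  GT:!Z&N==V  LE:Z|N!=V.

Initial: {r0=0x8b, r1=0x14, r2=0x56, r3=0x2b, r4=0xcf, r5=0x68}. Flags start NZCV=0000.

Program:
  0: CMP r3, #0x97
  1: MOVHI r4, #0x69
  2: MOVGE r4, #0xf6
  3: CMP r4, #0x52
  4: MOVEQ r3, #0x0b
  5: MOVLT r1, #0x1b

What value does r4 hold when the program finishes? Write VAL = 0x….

0: ✓ CMP  NZCV=1001
1: · MOVHI
2: ✓ MOVGE  r4←0xf6
3: ✓ CMP  NZCV=1010
4: · MOVEQ
5: ✓ MOVLT  r1←0x1b

VAL = 0xf6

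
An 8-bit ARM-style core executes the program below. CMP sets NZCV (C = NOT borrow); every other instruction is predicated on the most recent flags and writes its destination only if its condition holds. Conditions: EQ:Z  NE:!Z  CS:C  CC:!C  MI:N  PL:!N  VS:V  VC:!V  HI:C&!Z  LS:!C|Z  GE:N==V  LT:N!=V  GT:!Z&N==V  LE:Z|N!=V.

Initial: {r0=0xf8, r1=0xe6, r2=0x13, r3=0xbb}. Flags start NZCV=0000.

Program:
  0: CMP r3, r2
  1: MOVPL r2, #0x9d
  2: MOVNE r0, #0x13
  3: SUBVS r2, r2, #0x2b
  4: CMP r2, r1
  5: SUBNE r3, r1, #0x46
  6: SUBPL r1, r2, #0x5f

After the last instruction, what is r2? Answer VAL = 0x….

VAL = 0x13

0: ✓ CMP  NZCV=1010
1: · MOVPL
2: ✓ MOVNE  r0←0x13
3: · SUBVS
4: ✓ CMP  NZCV=0000
5: ✓ SUBNE  r3←0xa0
6: ✓ SUBPL  r1←0xb4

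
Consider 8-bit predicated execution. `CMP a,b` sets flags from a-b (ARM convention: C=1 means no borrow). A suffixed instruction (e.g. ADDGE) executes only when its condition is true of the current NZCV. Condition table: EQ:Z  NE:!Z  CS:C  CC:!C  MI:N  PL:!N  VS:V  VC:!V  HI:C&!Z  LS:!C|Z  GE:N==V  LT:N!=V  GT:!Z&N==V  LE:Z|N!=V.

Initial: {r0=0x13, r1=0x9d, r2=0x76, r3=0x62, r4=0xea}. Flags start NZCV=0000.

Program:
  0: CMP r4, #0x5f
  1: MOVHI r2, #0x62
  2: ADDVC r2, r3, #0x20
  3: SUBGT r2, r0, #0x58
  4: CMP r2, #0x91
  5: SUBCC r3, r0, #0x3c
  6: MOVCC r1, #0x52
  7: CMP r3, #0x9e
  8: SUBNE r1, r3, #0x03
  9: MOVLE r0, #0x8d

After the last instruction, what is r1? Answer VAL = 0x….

VAL = 0xd4

[0] flags=1010 → (cmp)
[1] flags=1010 HI?T → r2=0x62
[2] flags=1010 VC?T → r2=0x82
[3] flags=1010 GT?F → skip
[4] flags=1000 → (cmp)
[5] flags=1000 CC?T → r3=0xd7
[6] flags=1000 CC?T → r1=0x52
[7] flags=0010 → (cmp)
[8] flags=0010 NE?T → r1=0xd4
[9] flags=0010 LE?F → skip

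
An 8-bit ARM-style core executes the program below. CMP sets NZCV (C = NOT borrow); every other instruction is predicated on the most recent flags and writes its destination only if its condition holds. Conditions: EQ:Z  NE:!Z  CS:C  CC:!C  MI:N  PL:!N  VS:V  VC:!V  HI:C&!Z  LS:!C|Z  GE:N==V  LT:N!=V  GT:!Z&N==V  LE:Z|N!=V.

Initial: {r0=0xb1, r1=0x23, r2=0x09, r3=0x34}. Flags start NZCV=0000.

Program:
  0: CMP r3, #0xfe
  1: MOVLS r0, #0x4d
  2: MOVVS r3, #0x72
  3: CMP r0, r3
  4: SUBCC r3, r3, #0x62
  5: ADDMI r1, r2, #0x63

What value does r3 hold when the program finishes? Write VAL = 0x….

[0] flags=0000 → (cmp)
[1] flags=0000 LS?T → r0=0x4d
[2] flags=0000 VS?F → skip
[3] flags=0010 → (cmp)
[4] flags=0010 CC?F → skip
[5] flags=0010 MI?F → skip

VAL = 0x34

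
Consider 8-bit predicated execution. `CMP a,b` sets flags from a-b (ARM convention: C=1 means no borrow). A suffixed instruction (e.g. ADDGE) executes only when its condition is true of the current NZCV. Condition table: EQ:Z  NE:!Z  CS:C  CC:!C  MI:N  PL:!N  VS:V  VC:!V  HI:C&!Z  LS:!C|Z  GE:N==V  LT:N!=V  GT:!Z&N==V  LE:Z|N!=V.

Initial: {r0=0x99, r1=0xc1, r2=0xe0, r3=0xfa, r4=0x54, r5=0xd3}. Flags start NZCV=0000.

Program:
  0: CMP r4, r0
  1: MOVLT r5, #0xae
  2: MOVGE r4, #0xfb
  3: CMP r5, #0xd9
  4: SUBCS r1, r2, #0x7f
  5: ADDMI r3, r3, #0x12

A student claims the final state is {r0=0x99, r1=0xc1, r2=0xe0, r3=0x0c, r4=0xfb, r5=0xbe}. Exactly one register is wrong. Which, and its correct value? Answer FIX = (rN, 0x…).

FIX = (r5, 0xd3)

0: ✓ CMP  NZCV=1001
1: · MOVLT
2: ✓ MOVGE  r4←0xfb
3: ✓ CMP  NZCV=1000
4: · SUBCS
5: ✓ ADDMI  r3←0x0c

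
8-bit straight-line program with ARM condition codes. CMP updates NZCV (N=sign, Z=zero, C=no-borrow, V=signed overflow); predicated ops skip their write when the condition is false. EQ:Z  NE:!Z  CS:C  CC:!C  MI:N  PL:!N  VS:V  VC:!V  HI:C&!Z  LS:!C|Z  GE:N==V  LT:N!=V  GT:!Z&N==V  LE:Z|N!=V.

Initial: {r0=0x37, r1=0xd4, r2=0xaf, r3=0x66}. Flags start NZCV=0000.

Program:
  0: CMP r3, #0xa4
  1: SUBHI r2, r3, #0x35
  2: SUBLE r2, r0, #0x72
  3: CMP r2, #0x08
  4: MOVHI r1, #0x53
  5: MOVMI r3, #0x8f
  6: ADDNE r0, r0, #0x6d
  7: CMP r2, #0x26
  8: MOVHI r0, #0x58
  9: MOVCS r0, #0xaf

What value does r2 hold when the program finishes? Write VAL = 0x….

0: ✓ CMP  NZCV=1001
1: · SUBHI
2: · SUBLE
3: ✓ CMP  NZCV=1010
4: ✓ MOVHI  r1←0x53
5: ✓ MOVMI  r3←0x8f
6: ✓ ADDNE  r0←0xa4
7: ✓ CMP  NZCV=1010
8: ✓ MOVHI  r0←0x58
9: ✓ MOVCS  r0←0xaf

VAL = 0xaf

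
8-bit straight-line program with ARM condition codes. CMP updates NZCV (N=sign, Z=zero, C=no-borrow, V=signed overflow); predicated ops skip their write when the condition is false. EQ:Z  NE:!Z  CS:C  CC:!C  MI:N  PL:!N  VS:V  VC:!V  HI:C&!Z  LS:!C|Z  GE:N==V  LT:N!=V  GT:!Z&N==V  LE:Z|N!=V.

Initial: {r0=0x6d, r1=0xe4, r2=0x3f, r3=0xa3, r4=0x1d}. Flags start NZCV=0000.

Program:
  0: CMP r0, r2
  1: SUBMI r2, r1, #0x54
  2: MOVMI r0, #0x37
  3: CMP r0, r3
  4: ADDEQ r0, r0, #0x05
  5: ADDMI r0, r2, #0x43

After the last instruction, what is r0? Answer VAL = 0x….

VAL = 0x82

[0] flags=0010 → (cmp)
[1] flags=0010 MI?F → skip
[2] flags=0010 MI?F → skip
[3] flags=1001 → (cmp)
[4] flags=1001 EQ?F → skip
[5] flags=1001 MI?T → r0=0x82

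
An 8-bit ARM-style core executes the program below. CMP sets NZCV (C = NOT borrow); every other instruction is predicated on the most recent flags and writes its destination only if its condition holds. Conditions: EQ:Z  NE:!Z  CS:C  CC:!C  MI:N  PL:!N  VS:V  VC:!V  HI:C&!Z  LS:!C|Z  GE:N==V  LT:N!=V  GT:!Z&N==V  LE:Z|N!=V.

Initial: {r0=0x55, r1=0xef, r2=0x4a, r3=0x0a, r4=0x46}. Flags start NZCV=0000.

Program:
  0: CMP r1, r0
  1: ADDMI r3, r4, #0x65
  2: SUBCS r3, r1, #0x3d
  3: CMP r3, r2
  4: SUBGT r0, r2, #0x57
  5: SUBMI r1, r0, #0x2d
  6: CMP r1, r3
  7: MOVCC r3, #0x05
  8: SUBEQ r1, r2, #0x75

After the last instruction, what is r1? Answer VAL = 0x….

VAL = 0xef

0: ✓ CMP  NZCV=1010
1: ✓ ADDMI  r3←0xab
2: ✓ SUBCS  r3←0xb2
3: ✓ CMP  NZCV=0011
4: · SUBGT
5: · SUBMI
6: ✓ CMP  NZCV=0010
7: · MOVCC
8: · SUBEQ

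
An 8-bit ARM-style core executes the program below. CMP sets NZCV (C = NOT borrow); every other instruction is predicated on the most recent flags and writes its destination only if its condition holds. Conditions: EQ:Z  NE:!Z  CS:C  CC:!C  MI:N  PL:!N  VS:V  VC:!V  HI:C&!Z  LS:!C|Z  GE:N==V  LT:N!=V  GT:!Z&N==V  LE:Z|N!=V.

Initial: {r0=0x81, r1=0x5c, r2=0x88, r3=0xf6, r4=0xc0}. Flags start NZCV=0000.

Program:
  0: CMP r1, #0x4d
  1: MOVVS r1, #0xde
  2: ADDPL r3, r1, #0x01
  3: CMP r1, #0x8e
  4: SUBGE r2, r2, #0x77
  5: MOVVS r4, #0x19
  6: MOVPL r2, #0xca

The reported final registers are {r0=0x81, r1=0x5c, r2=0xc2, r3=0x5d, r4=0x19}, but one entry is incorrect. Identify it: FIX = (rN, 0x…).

0: ✓ CMP  NZCV=0010
1: · MOVVS
2: ✓ ADDPL  r3←0x5d
3: ✓ CMP  NZCV=1001
4: ✓ SUBGE  r2←0x11
5: ✓ MOVVS  r4←0x19
6: · MOVPL

FIX = (r2, 0x11)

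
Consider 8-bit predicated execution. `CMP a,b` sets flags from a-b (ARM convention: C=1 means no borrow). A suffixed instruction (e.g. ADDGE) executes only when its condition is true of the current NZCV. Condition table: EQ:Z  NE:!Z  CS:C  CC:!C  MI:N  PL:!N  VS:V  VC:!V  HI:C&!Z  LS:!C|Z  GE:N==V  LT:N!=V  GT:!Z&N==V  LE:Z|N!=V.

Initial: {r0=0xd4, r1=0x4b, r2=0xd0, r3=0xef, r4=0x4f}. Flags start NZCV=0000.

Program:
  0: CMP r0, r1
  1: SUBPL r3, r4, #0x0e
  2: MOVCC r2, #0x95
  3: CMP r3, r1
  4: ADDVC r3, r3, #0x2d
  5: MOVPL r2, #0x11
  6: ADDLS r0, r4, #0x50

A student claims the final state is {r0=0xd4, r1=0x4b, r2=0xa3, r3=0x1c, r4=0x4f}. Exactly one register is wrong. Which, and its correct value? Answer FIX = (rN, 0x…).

[0] flags=1010 → (cmp)
[1] flags=1010 PL?F → skip
[2] flags=1010 CC?F → skip
[3] flags=1010 → (cmp)
[4] flags=1010 VC?T → r3=0x1c
[5] flags=1010 PL?F → skip
[6] flags=1010 LS?F → skip

FIX = (r2, 0xd0)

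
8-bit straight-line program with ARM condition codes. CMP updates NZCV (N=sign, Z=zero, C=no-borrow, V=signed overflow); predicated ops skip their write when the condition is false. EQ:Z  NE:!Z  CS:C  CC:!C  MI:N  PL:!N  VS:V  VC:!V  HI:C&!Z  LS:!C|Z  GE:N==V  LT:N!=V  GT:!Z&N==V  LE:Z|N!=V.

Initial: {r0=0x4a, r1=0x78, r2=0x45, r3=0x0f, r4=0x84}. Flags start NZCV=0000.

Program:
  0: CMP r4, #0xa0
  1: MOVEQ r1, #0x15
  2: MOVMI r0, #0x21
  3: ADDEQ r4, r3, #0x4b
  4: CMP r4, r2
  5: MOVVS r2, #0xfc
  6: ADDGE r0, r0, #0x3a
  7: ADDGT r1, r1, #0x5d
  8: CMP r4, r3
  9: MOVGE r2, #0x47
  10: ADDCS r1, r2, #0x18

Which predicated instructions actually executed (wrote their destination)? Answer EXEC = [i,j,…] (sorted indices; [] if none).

[0] flags=1000 → (cmp)
[1] flags=1000 EQ?F → skip
[2] flags=1000 MI?T → r0=0x21
[3] flags=1000 EQ?F → skip
[4] flags=0011 → (cmp)
[5] flags=0011 VS?T → r2=0xfc
[6] flags=0011 GE?F → skip
[7] flags=0011 GT?F → skip
[8] flags=0011 → (cmp)
[9] flags=0011 GE?F → skip
[10] flags=0011 CS?T → r1=0x14

EXEC = [2,5,10]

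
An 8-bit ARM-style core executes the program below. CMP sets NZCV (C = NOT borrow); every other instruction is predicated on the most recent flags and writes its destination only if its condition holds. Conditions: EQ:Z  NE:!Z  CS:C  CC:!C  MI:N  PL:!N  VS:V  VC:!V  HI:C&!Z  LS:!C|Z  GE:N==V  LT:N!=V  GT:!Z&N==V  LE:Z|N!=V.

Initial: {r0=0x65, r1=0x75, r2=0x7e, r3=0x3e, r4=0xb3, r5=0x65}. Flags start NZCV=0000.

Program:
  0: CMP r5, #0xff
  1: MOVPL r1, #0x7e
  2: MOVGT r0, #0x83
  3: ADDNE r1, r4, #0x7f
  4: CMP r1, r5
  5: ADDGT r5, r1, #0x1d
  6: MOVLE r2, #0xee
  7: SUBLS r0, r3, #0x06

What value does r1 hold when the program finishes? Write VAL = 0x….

VAL = 0x32

0: ✓ CMP  NZCV=0000
1: ✓ MOVPL  r1←0x7e
2: ✓ MOVGT  r0←0x83
3: ✓ ADDNE  r1←0x32
4: ✓ CMP  NZCV=1000
5: · ADDGT
6: ✓ MOVLE  r2←0xee
7: ✓ SUBLS  r0←0x38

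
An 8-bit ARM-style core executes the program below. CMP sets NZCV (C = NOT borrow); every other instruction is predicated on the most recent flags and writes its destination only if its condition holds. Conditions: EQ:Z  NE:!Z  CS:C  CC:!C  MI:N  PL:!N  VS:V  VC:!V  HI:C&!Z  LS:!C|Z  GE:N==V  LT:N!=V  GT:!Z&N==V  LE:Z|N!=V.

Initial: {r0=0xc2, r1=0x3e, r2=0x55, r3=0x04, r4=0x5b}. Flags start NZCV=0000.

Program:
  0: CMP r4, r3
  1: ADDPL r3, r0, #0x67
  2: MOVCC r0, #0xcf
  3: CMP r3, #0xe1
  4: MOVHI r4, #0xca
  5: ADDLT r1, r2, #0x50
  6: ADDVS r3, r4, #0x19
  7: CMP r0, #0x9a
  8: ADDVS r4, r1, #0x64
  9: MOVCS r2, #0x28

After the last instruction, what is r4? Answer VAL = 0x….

VAL = 0x5b

0: ✓ CMP  NZCV=0010
1: ✓ ADDPL  r3←0x29
2: · MOVCC
3: ✓ CMP  NZCV=0000
4: · MOVHI
5: · ADDLT
6: · ADDVS
7: ✓ CMP  NZCV=0010
8: · ADDVS
9: ✓ MOVCS  r2←0x28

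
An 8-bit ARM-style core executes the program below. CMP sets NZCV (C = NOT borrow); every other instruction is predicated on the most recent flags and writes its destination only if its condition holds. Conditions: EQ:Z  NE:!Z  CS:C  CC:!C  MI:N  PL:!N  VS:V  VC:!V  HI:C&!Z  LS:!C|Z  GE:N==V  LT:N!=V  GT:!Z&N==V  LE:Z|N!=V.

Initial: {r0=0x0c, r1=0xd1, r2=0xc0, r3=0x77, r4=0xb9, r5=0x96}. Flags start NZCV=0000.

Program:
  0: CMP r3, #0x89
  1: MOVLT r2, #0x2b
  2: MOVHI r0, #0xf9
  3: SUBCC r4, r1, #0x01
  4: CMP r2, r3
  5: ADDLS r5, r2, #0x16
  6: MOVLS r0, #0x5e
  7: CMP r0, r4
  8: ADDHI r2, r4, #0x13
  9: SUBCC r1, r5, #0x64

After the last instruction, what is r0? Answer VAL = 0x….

VAL = 0x0c

[0] flags=1001 → (cmp)
[1] flags=1001 LT?F → skip
[2] flags=1001 HI?F → skip
[3] flags=1001 CC?T → r4=0xd0
[4] flags=0011 → (cmp)
[5] flags=0011 LS?F → skip
[6] flags=0011 LS?F → skip
[7] flags=0000 → (cmp)
[8] flags=0000 HI?F → skip
[9] flags=0000 CC?T → r1=0x32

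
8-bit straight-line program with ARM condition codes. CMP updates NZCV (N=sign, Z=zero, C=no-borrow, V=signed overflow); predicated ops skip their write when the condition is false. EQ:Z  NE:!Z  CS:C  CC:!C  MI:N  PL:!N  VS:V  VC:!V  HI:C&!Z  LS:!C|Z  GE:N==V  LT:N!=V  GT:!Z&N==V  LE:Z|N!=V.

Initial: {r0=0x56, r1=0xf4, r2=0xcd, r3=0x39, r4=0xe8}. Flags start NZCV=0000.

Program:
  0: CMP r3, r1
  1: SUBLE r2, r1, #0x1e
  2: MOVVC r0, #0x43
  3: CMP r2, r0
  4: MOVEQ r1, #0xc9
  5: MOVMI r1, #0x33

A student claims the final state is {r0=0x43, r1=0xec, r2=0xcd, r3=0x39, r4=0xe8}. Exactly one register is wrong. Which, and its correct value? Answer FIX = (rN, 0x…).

FIX = (r1, 0x33)

0: ✓ CMP  NZCV=0000
1: · SUBLE
2: ✓ MOVVC  r0←0x43
3: ✓ CMP  NZCV=1010
4: · MOVEQ
5: ✓ MOVMI  r1←0x33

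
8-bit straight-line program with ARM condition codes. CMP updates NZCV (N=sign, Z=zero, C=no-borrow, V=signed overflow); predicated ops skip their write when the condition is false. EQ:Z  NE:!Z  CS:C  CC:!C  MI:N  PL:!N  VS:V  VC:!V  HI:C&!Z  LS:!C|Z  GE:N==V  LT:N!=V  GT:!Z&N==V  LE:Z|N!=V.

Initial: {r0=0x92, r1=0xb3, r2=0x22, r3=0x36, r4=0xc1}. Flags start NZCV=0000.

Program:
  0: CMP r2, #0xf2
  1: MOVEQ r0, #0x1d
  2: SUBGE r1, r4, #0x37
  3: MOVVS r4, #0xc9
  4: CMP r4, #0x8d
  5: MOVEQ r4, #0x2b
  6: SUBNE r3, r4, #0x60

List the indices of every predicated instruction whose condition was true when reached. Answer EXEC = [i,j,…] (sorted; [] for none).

EXEC = [2,6]

[0] flags=0000 → (cmp)
[1] flags=0000 EQ?F → skip
[2] flags=0000 GE?T → r1=0x8a
[3] flags=0000 VS?F → skip
[4] flags=0010 → (cmp)
[5] flags=0010 EQ?F → skip
[6] flags=0010 NE?T → r3=0x61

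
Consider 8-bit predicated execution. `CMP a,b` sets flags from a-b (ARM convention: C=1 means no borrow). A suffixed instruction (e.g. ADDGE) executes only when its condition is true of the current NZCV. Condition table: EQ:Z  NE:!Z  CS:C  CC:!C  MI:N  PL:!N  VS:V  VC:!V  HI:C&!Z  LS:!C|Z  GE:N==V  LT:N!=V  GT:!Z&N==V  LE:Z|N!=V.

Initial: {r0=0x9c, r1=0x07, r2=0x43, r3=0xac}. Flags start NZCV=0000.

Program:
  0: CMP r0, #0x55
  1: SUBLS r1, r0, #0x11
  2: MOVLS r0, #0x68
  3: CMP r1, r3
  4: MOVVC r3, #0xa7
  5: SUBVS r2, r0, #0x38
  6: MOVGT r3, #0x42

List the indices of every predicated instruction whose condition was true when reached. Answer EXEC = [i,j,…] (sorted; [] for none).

0: ✓ CMP  NZCV=0011
1: · SUBLS
2: · MOVLS
3: ✓ CMP  NZCV=0000
4: ✓ MOVVC  r3←0xa7
5: · SUBVS
6: ✓ MOVGT  r3←0x42

EXEC = [4,6]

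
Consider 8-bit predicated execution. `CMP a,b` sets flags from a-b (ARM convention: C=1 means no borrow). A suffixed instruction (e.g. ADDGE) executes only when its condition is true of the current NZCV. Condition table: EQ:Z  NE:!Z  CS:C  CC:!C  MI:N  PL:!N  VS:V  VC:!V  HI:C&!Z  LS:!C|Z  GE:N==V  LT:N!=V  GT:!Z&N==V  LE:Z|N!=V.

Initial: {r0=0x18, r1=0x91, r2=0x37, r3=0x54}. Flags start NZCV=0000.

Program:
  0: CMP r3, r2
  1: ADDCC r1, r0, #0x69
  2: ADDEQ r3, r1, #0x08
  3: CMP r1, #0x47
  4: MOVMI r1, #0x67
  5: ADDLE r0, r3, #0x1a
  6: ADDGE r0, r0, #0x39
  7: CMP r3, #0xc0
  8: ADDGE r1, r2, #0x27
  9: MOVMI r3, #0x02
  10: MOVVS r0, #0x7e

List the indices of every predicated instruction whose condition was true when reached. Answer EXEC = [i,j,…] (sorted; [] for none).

EXEC = [5,8,9,10]

0: ✓ CMP  NZCV=0010
1: · ADDCC
2: · ADDEQ
3: ✓ CMP  NZCV=0011
4: · MOVMI
5: ✓ ADDLE  r0←0x6e
6: · ADDGE
7: ✓ CMP  NZCV=1001
8: ✓ ADDGE  r1←0x5e
9: ✓ MOVMI  r3←0x02
10: ✓ MOVVS  r0←0x7e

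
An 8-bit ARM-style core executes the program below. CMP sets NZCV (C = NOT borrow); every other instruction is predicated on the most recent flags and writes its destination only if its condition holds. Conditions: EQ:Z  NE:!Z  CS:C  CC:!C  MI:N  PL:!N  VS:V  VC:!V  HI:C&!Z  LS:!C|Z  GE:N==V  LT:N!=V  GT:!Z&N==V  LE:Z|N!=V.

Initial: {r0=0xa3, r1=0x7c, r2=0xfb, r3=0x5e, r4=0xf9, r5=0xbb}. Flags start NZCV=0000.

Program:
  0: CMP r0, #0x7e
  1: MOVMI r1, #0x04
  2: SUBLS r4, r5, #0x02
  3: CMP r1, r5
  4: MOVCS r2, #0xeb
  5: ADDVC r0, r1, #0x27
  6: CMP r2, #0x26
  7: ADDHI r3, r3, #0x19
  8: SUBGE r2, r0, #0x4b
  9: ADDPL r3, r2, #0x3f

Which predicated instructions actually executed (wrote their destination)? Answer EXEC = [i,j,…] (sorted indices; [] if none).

[0] flags=0011 → (cmp)
[1] flags=0011 MI?F → skip
[2] flags=0011 LS?F → skip
[3] flags=1001 → (cmp)
[4] flags=1001 CS?F → skip
[5] flags=1001 VC?F → skip
[6] flags=1010 → (cmp)
[7] flags=1010 HI?T → r3=0x77
[8] flags=1010 GE?F → skip
[9] flags=1010 PL?F → skip

EXEC = [7]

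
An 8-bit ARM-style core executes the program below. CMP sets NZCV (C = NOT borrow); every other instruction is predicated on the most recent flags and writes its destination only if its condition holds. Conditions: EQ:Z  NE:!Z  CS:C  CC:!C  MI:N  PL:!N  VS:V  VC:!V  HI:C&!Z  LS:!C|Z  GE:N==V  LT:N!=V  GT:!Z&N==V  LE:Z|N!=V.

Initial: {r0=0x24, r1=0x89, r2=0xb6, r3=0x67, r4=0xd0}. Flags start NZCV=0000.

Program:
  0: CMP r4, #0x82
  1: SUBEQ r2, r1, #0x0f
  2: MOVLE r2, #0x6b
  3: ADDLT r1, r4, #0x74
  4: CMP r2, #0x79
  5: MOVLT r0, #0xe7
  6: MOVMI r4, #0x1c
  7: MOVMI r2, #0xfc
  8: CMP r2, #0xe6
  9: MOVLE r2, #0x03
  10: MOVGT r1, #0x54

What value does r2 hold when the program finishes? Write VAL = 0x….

0: ✓ CMP  NZCV=0010
1: · SUBEQ
2: · MOVLE
3: · ADDLT
4: ✓ CMP  NZCV=0011
5: ✓ MOVLT  r0←0xe7
6: · MOVMI
7: · MOVMI
8: ✓ CMP  NZCV=1000
9: ✓ MOVLE  r2←0x03
10: · MOVGT

VAL = 0x03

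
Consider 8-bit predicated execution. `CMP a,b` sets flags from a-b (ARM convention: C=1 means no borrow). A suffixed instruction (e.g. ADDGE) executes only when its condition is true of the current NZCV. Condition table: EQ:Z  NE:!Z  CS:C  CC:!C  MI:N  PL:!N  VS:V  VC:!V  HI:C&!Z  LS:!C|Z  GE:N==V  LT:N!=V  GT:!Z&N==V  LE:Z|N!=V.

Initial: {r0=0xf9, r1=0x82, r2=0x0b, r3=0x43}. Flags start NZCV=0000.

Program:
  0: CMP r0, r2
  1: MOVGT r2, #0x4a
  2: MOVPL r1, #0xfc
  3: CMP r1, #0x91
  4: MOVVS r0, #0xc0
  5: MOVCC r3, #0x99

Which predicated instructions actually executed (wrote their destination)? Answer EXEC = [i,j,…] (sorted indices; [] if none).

[0] flags=1010 → (cmp)
[1] flags=1010 GT?F → skip
[2] flags=1010 PL?F → skip
[3] flags=1000 → (cmp)
[4] flags=1000 VS?F → skip
[5] flags=1000 CC?T → r3=0x99

EXEC = [5]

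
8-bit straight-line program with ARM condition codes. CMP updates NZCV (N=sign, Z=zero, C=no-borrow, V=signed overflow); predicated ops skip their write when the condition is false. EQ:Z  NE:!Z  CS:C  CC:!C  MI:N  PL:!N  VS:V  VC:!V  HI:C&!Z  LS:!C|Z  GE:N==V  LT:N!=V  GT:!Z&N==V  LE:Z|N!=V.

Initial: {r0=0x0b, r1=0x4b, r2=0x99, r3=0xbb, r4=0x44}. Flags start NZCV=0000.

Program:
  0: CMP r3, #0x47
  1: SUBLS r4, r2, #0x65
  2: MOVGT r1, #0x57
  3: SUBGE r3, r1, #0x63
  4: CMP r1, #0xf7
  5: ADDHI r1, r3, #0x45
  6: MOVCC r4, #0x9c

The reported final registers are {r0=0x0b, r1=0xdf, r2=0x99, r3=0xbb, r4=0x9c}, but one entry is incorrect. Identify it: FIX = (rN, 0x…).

FIX = (r1, 0x4b)

[0] flags=0011 → (cmp)
[1] flags=0011 LS?F → skip
[2] flags=0011 GT?F → skip
[3] flags=0011 GE?F → skip
[4] flags=0000 → (cmp)
[5] flags=0000 HI?F → skip
[6] flags=0000 CC?T → r4=0x9c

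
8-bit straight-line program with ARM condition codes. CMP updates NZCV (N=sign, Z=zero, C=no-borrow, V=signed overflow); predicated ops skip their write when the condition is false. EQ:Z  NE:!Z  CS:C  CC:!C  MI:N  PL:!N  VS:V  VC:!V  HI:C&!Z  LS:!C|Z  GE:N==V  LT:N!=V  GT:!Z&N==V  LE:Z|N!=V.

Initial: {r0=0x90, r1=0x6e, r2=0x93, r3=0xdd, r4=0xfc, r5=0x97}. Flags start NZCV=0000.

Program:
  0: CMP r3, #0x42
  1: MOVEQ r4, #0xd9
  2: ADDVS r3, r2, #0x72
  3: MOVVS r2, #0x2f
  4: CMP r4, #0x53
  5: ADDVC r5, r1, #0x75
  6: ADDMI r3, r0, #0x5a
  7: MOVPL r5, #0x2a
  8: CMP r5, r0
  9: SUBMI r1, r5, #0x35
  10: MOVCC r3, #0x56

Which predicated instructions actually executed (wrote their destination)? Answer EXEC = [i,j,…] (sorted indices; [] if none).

0: ✓ CMP  NZCV=1010
1: · MOVEQ
2: · ADDVS
3: · MOVVS
4: ✓ CMP  NZCV=1010
5: ✓ ADDVC  r5←0xe3
6: ✓ ADDMI  r3←0xea
7: · MOVPL
8: ✓ CMP  NZCV=0010
9: · SUBMI
10: · MOVCC

EXEC = [5,6]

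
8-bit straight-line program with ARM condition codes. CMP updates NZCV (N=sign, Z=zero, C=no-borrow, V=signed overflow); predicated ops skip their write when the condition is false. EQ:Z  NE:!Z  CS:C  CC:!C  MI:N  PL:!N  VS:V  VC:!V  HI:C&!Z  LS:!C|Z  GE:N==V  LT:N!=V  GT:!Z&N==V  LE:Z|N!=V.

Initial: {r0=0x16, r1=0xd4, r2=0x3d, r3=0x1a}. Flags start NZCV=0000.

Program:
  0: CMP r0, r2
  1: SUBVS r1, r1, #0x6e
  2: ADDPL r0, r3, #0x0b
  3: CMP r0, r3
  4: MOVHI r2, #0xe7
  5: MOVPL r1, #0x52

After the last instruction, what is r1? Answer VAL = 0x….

VAL = 0xd4

0: ✓ CMP  NZCV=1000
1: · SUBVS
2: · ADDPL
3: ✓ CMP  NZCV=1000
4: · MOVHI
5: · MOVPL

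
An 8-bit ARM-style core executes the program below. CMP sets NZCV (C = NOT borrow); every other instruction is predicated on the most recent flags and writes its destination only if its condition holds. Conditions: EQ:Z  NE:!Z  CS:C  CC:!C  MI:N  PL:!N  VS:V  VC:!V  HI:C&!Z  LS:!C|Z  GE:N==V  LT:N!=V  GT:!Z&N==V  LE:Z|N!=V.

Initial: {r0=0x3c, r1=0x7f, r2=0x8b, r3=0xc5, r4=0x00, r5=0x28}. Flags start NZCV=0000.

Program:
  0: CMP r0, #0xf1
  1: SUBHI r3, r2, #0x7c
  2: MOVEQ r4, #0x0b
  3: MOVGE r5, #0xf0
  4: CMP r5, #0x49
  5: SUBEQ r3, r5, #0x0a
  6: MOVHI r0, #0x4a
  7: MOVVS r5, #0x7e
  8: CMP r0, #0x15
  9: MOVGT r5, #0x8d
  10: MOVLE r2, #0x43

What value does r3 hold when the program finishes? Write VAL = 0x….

0: ✓ CMP  NZCV=0000
1: · SUBHI
2: · MOVEQ
3: ✓ MOVGE  r5←0xf0
4: ✓ CMP  NZCV=1010
5: · SUBEQ
6: ✓ MOVHI  r0←0x4a
7: · MOVVS
8: ✓ CMP  NZCV=0010
9: ✓ MOVGT  r5←0x8d
10: · MOVLE

VAL = 0xc5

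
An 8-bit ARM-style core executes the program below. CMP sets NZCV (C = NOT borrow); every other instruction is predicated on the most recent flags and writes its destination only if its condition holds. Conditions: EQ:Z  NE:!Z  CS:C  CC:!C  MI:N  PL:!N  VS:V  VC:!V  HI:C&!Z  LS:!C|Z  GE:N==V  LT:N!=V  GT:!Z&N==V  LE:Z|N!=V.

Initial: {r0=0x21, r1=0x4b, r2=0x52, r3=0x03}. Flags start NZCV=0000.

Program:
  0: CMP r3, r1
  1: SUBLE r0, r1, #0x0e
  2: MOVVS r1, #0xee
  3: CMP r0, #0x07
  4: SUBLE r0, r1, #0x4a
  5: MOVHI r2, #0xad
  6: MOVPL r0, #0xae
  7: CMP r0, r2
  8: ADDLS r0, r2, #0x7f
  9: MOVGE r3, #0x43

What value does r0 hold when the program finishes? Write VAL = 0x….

VAL = 0xae

[0] flags=1000 → (cmp)
[1] flags=1000 LE?T → r0=0x3d
[2] flags=1000 VS?F → skip
[3] flags=0010 → (cmp)
[4] flags=0010 LE?F → skip
[5] flags=0010 HI?T → r2=0xad
[6] flags=0010 PL?T → r0=0xae
[7] flags=0010 → (cmp)
[8] flags=0010 LS?F → skip
[9] flags=0010 GE?T → r3=0x43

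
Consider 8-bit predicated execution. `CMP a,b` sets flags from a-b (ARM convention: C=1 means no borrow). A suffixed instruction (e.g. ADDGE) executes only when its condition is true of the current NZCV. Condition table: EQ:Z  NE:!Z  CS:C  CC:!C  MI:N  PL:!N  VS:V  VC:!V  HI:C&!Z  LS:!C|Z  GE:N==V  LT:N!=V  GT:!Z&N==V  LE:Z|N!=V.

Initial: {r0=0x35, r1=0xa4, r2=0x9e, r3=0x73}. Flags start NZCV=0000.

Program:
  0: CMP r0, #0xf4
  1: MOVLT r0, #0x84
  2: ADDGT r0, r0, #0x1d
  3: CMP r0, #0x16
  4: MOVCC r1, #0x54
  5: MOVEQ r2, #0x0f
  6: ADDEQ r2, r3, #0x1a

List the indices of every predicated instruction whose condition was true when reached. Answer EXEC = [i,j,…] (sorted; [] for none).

EXEC = [2]

[0] flags=0000 → (cmp)
[1] flags=0000 LT?F → skip
[2] flags=0000 GT?T → r0=0x52
[3] flags=0010 → (cmp)
[4] flags=0010 CC?F → skip
[5] flags=0010 EQ?F → skip
[6] flags=0010 EQ?F → skip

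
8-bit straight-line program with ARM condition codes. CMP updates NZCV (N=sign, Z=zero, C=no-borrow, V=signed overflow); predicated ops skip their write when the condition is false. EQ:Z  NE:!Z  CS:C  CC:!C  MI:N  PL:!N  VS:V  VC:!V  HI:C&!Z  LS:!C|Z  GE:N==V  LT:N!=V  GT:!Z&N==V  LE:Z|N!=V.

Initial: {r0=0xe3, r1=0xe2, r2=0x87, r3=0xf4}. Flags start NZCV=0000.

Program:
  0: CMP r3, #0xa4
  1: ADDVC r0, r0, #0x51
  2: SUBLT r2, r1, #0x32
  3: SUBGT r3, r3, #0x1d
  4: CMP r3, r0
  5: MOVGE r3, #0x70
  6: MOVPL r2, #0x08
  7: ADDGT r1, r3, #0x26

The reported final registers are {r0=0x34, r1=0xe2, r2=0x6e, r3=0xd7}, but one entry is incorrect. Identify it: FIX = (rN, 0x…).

0: ✓ CMP  NZCV=0010
1: ✓ ADDVC  r0←0x34
2: · SUBLT
3: ✓ SUBGT  r3←0xd7
4: ✓ CMP  NZCV=1010
5: · MOVGE
6: · MOVPL
7: · ADDGT

FIX = (r2, 0x87)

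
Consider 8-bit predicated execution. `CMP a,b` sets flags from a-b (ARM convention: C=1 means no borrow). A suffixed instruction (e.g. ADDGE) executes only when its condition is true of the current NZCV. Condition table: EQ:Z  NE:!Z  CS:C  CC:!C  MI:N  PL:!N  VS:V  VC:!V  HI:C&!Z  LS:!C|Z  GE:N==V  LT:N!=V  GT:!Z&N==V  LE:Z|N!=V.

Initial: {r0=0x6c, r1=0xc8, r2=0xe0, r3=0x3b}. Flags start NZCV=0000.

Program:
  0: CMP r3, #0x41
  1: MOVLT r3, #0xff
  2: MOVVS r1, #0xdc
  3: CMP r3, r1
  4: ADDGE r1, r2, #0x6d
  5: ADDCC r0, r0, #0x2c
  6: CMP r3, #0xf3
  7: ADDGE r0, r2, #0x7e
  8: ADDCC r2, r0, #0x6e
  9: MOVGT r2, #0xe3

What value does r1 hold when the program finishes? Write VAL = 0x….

VAL = 0x4d

[0] flags=1000 → (cmp)
[1] flags=1000 LT?T → r3=0xff
[2] flags=1000 VS?F → skip
[3] flags=0010 → (cmp)
[4] flags=0010 GE?T → r1=0x4d
[5] flags=0010 CC?F → skip
[6] flags=0010 → (cmp)
[7] flags=0010 GE?T → r0=0x5e
[8] flags=0010 CC?F → skip
[9] flags=0010 GT?T → r2=0xe3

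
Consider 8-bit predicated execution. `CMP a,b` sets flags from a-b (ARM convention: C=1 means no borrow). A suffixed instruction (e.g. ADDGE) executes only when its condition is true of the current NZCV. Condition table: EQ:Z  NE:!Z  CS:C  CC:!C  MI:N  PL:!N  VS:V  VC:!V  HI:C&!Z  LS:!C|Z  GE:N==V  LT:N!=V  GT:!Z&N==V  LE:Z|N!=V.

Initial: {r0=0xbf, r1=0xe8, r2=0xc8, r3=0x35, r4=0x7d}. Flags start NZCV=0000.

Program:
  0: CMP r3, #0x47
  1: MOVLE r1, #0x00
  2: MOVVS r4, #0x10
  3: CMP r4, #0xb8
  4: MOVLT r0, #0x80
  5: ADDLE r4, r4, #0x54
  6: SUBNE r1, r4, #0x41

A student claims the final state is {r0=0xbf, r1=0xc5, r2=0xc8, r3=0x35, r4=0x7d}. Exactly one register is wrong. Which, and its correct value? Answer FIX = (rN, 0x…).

FIX = (r1, 0x3c)

0: ✓ CMP  NZCV=1000
1: ✓ MOVLE  r1←0x00
2: · MOVVS
3: ✓ CMP  NZCV=1001
4: · MOVLT
5: · ADDLE
6: ✓ SUBNE  r1←0x3c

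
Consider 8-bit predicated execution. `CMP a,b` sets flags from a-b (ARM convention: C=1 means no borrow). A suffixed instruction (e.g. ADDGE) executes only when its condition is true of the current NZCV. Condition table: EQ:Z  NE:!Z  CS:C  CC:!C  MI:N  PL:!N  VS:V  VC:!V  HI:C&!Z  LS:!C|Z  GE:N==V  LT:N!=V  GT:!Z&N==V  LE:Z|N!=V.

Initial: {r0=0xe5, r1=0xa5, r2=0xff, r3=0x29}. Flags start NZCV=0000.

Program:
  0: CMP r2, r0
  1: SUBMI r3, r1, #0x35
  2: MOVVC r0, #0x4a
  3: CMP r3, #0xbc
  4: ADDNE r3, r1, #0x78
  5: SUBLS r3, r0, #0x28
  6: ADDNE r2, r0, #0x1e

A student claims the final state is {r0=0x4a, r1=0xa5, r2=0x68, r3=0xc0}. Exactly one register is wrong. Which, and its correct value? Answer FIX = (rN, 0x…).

FIX = (r3, 0x22)

0: ✓ CMP  NZCV=0010
1: · SUBMI
2: ✓ MOVVC  r0←0x4a
3: ✓ CMP  NZCV=0000
4: ✓ ADDNE  r3←0x1d
5: ✓ SUBLS  r3←0x22
6: ✓ ADDNE  r2←0x68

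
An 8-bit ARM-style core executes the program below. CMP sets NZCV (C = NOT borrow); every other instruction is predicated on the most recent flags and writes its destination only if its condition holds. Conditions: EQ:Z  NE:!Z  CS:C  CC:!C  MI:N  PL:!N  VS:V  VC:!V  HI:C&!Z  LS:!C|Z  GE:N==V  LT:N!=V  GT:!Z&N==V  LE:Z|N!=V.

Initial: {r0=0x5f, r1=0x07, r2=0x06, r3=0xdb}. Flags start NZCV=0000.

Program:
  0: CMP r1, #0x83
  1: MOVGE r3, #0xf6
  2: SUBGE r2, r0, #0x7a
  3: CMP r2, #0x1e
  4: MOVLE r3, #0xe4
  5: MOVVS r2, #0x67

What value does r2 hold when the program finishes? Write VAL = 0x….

[0] flags=1001 → (cmp)
[1] flags=1001 GE?T → r3=0xf6
[2] flags=1001 GE?T → r2=0xe5
[3] flags=1010 → (cmp)
[4] flags=1010 LE?T → r3=0xe4
[5] flags=1010 VS?F → skip

VAL = 0xe5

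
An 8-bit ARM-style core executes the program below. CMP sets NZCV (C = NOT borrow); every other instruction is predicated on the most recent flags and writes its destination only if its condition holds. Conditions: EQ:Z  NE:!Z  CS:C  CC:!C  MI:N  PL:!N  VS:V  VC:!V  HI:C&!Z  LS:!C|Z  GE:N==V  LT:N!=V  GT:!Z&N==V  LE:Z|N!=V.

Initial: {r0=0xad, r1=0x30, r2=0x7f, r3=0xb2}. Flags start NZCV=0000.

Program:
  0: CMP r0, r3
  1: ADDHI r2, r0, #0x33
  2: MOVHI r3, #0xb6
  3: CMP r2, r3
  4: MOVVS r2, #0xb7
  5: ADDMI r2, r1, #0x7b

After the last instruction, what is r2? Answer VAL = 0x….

[0] flags=1000 → (cmp)
[1] flags=1000 HI?F → skip
[2] flags=1000 HI?F → skip
[3] flags=1001 → (cmp)
[4] flags=1001 VS?T → r2=0xb7
[5] flags=1001 MI?T → r2=0xab

VAL = 0xab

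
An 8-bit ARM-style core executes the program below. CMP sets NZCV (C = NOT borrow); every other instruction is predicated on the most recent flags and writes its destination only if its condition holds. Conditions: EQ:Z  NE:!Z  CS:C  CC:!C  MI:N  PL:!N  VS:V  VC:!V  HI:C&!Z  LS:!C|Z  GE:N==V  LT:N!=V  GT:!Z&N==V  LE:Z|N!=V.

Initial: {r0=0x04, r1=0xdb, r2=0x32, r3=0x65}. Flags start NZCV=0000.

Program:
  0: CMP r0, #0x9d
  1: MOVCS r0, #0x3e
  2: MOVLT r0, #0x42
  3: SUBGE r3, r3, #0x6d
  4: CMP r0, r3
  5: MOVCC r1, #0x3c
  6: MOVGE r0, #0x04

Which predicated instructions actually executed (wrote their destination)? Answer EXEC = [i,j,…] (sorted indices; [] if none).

[0] flags=0000 → (cmp)
[1] flags=0000 CS?F → skip
[2] flags=0000 LT?F → skip
[3] flags=0000 GE?T → r3=0xf8
[4] flags=0000 → (cmp)
[5] flags=0000 CC?T → r1=0x3c
[6] flags=0000 GE?T → r0=0x04

EXEC = [3,5,6]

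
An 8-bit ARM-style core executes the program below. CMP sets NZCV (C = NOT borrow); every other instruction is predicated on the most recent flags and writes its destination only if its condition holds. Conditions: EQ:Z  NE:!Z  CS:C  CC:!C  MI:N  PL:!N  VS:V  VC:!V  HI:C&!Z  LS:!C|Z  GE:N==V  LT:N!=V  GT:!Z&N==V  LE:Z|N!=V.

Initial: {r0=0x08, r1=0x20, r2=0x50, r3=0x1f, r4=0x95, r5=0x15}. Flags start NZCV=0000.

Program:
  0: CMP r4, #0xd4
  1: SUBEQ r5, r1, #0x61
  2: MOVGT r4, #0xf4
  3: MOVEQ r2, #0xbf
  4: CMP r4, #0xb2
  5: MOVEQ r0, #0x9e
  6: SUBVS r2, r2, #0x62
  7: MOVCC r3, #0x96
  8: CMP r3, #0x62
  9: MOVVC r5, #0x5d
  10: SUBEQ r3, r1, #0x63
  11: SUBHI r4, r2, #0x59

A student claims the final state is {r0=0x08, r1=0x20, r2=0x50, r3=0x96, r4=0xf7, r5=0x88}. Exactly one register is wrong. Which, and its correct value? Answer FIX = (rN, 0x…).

0: ✓ CMP  NZCV=1000
1: · SUBEQ
2: · MOVGT
3: · MOVEQ
4: ✓ CMP  NZCV=1000
5: · MOVEQ
6: · SUBVS
7: ✓ MOVCC  r3←0x96
8: ✓ CMP  NZCV=0011
9: · MOVVC
10: · SUBEQ
11: ✓ SUBHI  r4←0xf7

FIX = (r5, 0x15)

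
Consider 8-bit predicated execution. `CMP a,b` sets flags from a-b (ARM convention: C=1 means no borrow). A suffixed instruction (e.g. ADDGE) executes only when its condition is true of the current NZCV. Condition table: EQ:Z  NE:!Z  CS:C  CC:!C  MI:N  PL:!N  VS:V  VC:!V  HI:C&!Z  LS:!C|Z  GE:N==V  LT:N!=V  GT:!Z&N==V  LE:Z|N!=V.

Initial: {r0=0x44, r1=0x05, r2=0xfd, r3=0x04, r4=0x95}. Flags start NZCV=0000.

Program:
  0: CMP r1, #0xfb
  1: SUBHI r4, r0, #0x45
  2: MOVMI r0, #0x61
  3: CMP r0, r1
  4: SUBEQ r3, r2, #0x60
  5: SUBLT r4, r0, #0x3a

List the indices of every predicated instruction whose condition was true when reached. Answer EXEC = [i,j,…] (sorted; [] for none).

EXEC = []

[0] flags=0000 → (cmp)
[1] flags=0000 HI?F → skip
[2] flags=0000 MI?F → skip
[3] flags=0010 → (cmp)
[4] flags=0010 EQ?F → skip
[5] flags=0010 LT?F → skip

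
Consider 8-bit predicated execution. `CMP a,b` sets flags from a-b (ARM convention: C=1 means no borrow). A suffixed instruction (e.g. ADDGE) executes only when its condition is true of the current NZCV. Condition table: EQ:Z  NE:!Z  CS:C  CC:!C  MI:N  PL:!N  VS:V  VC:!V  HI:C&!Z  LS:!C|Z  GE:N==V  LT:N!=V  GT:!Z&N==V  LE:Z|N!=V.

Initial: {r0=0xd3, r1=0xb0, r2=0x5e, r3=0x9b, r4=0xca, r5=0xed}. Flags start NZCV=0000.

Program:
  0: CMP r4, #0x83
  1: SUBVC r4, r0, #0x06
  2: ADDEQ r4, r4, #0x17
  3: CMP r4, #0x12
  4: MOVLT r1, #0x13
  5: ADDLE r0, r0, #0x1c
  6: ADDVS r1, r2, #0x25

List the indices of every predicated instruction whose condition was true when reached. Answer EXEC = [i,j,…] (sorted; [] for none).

[0] flags=0010 → (cmp)
[1] flags=0010 VC?T → r4=0xcd
[2] flags=0010 EQ?F → skip
[3] flags=1010 → (cmp)
[4] flags=1010 LT?T → r1=0x13
[5] flags=1010 LE?T → r0=0xef
[6] flags=1010 VS?F → skip

EXEC = [1,4,5]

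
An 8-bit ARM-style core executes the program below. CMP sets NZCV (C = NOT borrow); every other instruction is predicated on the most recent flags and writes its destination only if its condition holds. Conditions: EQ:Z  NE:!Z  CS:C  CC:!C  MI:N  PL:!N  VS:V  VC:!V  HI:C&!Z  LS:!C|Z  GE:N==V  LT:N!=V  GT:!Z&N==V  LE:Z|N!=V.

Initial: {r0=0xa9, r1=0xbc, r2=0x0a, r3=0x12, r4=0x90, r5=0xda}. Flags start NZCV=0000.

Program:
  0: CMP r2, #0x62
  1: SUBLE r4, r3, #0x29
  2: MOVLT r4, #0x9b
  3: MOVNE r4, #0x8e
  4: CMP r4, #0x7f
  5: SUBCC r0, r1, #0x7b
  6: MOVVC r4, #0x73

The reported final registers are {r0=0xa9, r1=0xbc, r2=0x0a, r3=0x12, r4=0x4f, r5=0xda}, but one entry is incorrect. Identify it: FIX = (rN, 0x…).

0: ✓ CMP  NZCV=1000
1: ✓ SUBLE  r4←0xe9
2: ✓ MOVLT  r4←0x9b
3: ✓ MOVNE  r4←0x8e
4: ✓ CMP  NZCV=0011
5: · SUBCC
6: · MOVVC

FIX = (r4, 0x8e)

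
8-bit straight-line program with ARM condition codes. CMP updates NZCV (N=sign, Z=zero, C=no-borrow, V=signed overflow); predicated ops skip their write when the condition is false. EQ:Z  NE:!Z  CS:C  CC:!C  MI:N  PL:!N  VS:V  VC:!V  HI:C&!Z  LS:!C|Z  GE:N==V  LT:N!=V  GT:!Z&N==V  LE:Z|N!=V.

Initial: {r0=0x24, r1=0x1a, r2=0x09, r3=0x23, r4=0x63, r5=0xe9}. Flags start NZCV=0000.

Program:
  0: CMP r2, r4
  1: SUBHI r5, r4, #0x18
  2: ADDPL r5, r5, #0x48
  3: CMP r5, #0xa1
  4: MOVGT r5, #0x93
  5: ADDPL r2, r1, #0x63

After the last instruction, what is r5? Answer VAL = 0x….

VAL = 0x93

[0] flags=1000 → (cmp)
[1] flags=1000 HI?F → skip
[2] flags=1000 PL?F → skip
[3] flags=0010 → (cmp)
[4] flags=0010 GT?T → r5=0x93
[5] flags=0010 PL?T → r2=0x7d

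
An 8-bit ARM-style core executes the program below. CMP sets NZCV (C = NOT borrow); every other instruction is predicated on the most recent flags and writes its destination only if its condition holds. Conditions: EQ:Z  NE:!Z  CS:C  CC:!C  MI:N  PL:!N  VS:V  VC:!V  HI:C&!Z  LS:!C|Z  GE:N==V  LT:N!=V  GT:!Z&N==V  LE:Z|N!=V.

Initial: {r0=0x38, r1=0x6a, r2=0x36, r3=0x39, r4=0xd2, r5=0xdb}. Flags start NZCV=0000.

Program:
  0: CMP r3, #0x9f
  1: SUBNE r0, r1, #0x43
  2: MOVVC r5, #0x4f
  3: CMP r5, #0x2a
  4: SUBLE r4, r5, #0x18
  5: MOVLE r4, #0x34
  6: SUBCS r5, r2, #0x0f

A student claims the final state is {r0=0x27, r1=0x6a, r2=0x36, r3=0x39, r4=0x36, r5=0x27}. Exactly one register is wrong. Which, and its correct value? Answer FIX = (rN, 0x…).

[0] flags=1001 → (cmp)
[1] flags=1001 NE?T → r0=0x27
[2] flags=1001 VC?F → skip
[3] flags=1010 → (cmp)
[4] flags=1010 LE?T → r4=0xc3
[5] flags=1010 LE?T → r4=0x34
[6] flags=1010 CS?T → r5=0x27

FIX = (r4, 0x34)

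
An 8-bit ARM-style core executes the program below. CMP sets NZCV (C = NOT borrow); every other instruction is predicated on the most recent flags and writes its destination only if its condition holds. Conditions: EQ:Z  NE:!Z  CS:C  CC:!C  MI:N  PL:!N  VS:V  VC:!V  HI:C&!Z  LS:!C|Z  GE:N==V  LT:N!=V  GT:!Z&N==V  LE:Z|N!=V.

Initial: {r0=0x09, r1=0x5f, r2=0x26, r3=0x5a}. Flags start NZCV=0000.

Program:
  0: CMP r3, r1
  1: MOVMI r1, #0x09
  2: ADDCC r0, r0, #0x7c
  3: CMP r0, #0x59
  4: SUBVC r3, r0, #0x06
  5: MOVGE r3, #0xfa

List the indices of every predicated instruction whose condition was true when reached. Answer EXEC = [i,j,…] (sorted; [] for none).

[0] flags=1000 → (cmp)
[1] flags=1000 MI?T → r1=0x09
[2] flags=1000 CC?T → r0=0x85
[3] flags=0011 → (cmp)
[4] flags=0011 VC?F → skip
[5] flags=0011 GE?F → skip

EXEC = [1,2]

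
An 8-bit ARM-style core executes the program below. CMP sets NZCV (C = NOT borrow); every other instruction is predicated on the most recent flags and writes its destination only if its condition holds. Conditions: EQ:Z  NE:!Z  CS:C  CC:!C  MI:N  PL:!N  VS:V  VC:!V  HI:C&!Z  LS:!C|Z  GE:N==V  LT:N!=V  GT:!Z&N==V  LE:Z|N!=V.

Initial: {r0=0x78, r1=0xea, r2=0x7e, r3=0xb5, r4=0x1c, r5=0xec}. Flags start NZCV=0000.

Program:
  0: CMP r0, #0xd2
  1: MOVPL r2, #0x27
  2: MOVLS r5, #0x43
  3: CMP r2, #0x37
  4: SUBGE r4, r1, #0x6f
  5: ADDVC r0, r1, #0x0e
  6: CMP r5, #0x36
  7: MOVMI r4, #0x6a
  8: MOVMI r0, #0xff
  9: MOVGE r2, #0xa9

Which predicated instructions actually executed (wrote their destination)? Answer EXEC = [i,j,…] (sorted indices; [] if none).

0: ✓ CMP  NZCV=1001
1: · MOVPL
2: ✓ MOVLS  r5←0x43
3: ✓ CMP  NZCV=0010
4: ✓ SUBGE  r4←0x7b
5: ✓ ADDVC  r0←0xf8
6: ✓ CMP  NZCV=0010
7: · MOVMI
8: · MOVMI
9: ✓ MOVGE  r2←0xa9

EXEC = [2,4,5,9]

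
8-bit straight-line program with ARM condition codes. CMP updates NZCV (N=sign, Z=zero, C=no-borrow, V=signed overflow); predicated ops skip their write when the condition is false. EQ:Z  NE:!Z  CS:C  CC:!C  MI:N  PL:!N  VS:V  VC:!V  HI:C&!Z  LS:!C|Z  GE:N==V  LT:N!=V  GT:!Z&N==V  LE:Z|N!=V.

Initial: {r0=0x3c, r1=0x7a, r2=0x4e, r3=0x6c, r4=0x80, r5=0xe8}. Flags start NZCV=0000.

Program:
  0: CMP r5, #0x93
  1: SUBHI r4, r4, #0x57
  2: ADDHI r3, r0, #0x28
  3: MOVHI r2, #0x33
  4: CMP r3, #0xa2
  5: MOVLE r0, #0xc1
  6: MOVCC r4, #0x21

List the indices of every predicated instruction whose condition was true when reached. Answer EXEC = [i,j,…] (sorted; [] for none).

EXEC = [1,2,3,6]

0: ✓ CMP  NZCV=0010
1: ✓ SUBHI  r4←0x29
2: ✓ ADDHI  r3←0x64
3: ✓ MOVHI  r2←0x33
4: ✓ CMP  NZCV=1001
5: · MOVLE
6: ✓ MOVCC  r4←0x21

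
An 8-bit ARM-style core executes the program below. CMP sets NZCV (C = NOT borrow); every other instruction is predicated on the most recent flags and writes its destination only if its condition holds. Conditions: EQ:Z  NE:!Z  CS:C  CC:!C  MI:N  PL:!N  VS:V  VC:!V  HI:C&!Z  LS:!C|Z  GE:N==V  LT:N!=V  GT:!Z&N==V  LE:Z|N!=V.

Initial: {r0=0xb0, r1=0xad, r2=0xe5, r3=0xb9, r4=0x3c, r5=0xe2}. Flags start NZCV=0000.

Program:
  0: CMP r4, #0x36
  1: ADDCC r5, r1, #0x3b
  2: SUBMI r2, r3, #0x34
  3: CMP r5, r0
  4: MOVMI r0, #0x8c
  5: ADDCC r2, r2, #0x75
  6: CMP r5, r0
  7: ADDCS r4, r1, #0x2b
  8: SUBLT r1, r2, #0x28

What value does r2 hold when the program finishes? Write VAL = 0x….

[0] flags=0010 → (cmp)
[1] flags=0010 CC?F → skip
[2] flags=0010 MI?F → skip
[3] flags=0010 → (cmp)
[4] flags=0010 MI?F → skip
[5] flags=0010 CC?F → skip
[6] flags=0010 → (cmp)
[7] flags=0010 CS?T → r4=0xd8
[8] flags=0010 LT?F → skip

VAL = 0xe5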